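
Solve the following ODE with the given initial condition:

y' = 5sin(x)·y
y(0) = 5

General solution: y = Ce^(-5cos(x))
Applying IC y(0) = 5:
Particular solution: y = 5e^(5(1-cos(x)))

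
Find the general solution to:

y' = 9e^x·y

Separating variables and integrating:
ln|y| = 9e^x + C

General solution: y = Ce^(9e^x)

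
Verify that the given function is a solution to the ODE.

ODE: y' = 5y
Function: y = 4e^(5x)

Verification:
y = 4e^(5x)
y' = 20e^(5x)
5y = 20e^(5x)
y' = 5y ✓

Yes, it is a solution.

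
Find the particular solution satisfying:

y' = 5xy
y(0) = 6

General solution: y = Ce^(5x²/2)
Applying IC y(0) = 6:
Particular solution: y = 6e^(5x²/2)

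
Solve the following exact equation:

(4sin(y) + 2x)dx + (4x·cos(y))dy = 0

Verify exactness: ∂M/∂y = ∂N/∂x ✓
Find F(x,y) such that ∂F/∂x = M, ∂F/∂y = N
Solution: 4x·sin(y) + x² = C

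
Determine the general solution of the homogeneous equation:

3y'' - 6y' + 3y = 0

Characteristic equation: 3r² - 6r + 3 = 0
Divide by 3: r² - 2r + 1 = 0
Factored: (r - 1)² = 0
Repeated root: r = 1
General solution: y = (C₁ + C₂x)e^x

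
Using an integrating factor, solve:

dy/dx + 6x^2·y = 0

Using integrating factor method:

General solution: y = Ce^(-2x^3)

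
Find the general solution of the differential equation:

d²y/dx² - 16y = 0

Characteristic equation: r² - 16 = 0
Roots: r = 4, -4 (distinct real)
General solution: y = C₁e^(4x) + C₂e^(-4x)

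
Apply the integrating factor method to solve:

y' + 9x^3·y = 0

Using integrating factor method:

General solution: y = Ce^(-9x^4/4)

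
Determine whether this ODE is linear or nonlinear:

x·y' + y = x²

Linear (y and its derivatives appear to the first power only, no products of y terms)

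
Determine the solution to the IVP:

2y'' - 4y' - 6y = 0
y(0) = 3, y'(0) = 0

General solution: y = C₁e^(3x) + C₂e^(-x)
Applying ICs: C₁ = 3/4, C₂ = 9/4
Particular solution: y = (3/4)e^(3x) + (9/4)e^(-x)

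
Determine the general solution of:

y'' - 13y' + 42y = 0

Characteristic equation: r² - 13r + 42 = 0
Roots: r = 6, 7 (distinct real)
General solution: y = C₁e^(6x) + C₂e^(7x)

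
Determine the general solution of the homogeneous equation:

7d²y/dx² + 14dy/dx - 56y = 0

Characteristic equation: 7r² + 14r - 56 = 0
Divide by 7: r² + 2r - 8 = 0
Roots: r = 2, -4 (distinct real)
General solution: y = C₁e^(2x) + C₂e^(-4x)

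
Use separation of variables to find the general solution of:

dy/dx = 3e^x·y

Separating variables and integrating:
ln|y| = 3e^x + C

General solution: y = Ce^(3e^x)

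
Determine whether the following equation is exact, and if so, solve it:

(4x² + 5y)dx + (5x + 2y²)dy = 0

Verify exactness: ∂M/∂y = ∂N/∂x ✓
Find F(x,y) such that ∂F/∂x = M, ∂F/∂y = N
Solution: 4x³/3 + 5xy + 2y³/3 = C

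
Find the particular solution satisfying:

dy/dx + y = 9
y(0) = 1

General solution: y = 9 + Ce^(-x)
Applying y(0) = 1: C = 1 - 9 = -8
Particular solution: y = 9 - 8e^(-x)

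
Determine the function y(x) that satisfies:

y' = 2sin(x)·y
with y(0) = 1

General solution: y = Ce^(-2cos(x))
Applying IC y(0) = 1:
Particular solution: y = e^(2(1-cos(x)))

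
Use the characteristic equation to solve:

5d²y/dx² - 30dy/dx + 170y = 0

Characteristic equation: 5r² - 30r + 170 = 0
Divide by 5: r² - 6r + 34 = 0
Roots: r = 3 ± 5i (complex conjugates)
General solution: y = e^(3x)(C₁cos(5x) + C₂sin(5x))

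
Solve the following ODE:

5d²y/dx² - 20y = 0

Characteristic equation: 5r² - 20 = 0
Divide by 5: r² - 4 = 0
Roots: r = 2, -2 (distinct real)
General solution: y = C₁e^(2x) + C₂e^(-2x)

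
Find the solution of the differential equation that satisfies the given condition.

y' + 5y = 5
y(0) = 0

General solution: y = 1 + Ce^(-5x)
Applying y(0) = 0: C = 0 - 1 = -1
Particular solution: y = 1 - e^(-5x)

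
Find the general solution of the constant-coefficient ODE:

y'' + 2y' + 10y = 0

Characteristic equation: r² + 2r + 10 = 0
Roots: r = -1 ± 3i (complex conjugates)
General solution: y = e^(-x)(C₁cos(3x) + C₂sin(3x))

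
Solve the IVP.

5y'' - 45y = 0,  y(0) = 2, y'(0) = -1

General solution: y = C₁e^(3x) + C₂e^(-3x)
Applying ICs: C₁ = 5/6, C₂ = 7/6
Particular solution: y = (5/6)e^(3x) + (7/6)e^(-3x)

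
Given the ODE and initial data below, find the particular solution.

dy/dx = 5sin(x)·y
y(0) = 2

General solution: y = Ce^(-5cos(x))
Applying IC y(0) = 2:
Particular solution: y = 2e^(5(1-cos(x)))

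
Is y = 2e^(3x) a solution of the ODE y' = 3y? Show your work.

Verification:
y = 2e^(3x)
y' = 6e^(3x)
3y = 6e^(3x)
y' = 3y ✓

Yes, it is a solution.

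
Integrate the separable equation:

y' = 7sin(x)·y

Separating variables and integrating:
ln|y| = -7cos(x) + C

General solution: y = Ce^(-7cos(x))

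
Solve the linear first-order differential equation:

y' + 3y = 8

Using integrating factor method:

General solution: y = 8/3 + Ce^(-3x)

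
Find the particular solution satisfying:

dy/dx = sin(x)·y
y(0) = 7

General solution: y = Ce^(-cos(x))
Applying IC y(0) = 7:
Particular solution: y = 7e^(1-cos(x))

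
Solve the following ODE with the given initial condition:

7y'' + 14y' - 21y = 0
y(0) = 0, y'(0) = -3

General solution: y = C₁e^x + C₂e^(-3x)
Applying ICs: C₁ = -3/4, C₂ = 3/4
Particular solution: y = -(3/4)e^x + (3/4)e^(-3x)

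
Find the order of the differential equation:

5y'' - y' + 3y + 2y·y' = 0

The order is 2 (highest derivative is of order 2).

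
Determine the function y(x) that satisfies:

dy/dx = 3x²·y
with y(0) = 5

General solution: y = Ce^(x³)
Applying IC y(0) = 5:
Particular solution: y = 5e^(x³)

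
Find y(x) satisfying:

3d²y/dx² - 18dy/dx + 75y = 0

Characteristic equation: 3r² - 18r + 75 = 0
Divide by 3: r² - 6r + 25 = 0
Roots: r = 3 ± 4i (complex conjugates)
General solution: y = e^(3x)(C₁cos(4x) + C₂sin(4x))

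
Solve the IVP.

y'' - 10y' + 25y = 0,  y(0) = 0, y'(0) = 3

General solution: y = (C₁ + C₂x)e^(5x)
Repeated root r = 5
Applying ICs: C₁ = 0, C₂ = 3
Particular solution: y = 3xe^(5x)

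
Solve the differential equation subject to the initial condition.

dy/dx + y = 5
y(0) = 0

General solution: y = 5 + Ce^(-x)
Applying y(0) = 0: C = 0 - 5 = -5
Particular solution: y = 5 - 5e^(-x)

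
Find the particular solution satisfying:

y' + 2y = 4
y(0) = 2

General solution: y = 2 + Ce^(-2x)
Applying y(0) = 2: C = 2 - 2 = 0
Particular solution: y = 2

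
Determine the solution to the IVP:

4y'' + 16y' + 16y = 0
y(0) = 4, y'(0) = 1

General solution: y = (C₁ + C₂x)e^(-2x)
Repeated root r = -2
Applying ICs: C₁ = 4, C₂ = 9
Particular solution: y = (4 + 9x)e^(-2x)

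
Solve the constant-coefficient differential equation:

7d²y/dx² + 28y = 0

Characteristic equation: 7r² + 28 = 0
Divide by 7: r² + 4 = 0
Roots: r = ±2i (complex conjugates)
General solution: y = C₁cos(2x) + C₂sin(2x)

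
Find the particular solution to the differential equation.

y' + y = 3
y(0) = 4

General solution: y = 3 + Ce^(-x)
Applying y(0) = 4: C = 4 - 3 = 1
Particular solution: y = 3 + e^(-x)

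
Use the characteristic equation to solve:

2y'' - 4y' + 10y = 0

Characteristic equation: 2r² - 4r + 10 = 0
Divide by 2: r² - 2r + 5 = 0
Roots: r = 1 ± 2i (complex conjugates)
General solution: y = e^x(C₁cos(2x) + C₂sin(2x))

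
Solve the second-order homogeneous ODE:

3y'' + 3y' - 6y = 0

Characteristic equation: 3r² + 3r - 6 = 0
Divide by 3: r² + r - 2 = 0
Roots: r = 1, -2 (distinct real)
General solution: y = C₁e^x + C₂e^(-2x)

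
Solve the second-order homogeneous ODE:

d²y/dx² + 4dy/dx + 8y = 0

Characteristic equation: r² + 4r + 8 = 0
Roots: r = -2 ± 2i (complex conjugates)
General solution: y = e^(-2x)(C₁cos(2x) + C₂sin(2x))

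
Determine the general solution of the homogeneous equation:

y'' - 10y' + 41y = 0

Characteristic equation: r² - 10r + 41 = 0
Roots: r = 5 ± 4i (complex conjugates)
General solution: y = e^(5x)(C₁cos(4x) + C₂sin(4x))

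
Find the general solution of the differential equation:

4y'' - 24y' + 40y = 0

Characteristic equation: 4r² - 24r + 40 = 0
Divide by 4: r² - 6r + 10 = 0
Roots: r = 3 ± i (complex conjugates)
General solution: y = e^(3x)(C₁cos(x) + C₂sin(x))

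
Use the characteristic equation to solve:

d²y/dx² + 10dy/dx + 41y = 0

Characteristic equation: r² + 10r + 41 = 0
Roots: r = -5 ± 4i (complex conjugates)
General solution: y = e^(-5x)(C₁cos(4x) + C₂sin(4x))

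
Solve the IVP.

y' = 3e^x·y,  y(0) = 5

General solution: y = Ce^(3e^x)
Applying IC y(0) = 5:
Particular solution: y = 5e^(3(e^x - 1))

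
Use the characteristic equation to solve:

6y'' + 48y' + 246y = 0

Characteristic equation: 6r² + 48r + 246 = 0
Divide by 6: r² + 8r + 41 = 0
Roots: r = -4 ± 5i (complex conjugates)
General solution: y = e^(-4x)(C₁cos(5x) + C₂sin(5x))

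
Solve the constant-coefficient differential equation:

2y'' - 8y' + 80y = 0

Characteristic equation: 2r² - 8r + 80 = 0
Divide by 2: r² - 4r + 40 = 0
Roots: r = 2 ± 6i (complex conjugates)
General solution: y = e^(2x)(C₁cos(6x) + C₂sin(6x))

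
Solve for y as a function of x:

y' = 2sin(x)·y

Separating variables and integrating:
ln|y| = -2cos(x) + C

General solution: y = Ce^(-2cos(x))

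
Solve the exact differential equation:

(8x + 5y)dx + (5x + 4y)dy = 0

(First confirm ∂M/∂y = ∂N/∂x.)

Verify exactness: ∂M/∂y = ∂N/∂x ✓
Find F(x,y) such that ∂F/∂x = M, ∂F/∂y = N
Solution: 4x² + 5xy + 2y² = C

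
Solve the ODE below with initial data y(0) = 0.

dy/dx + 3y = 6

General solution: y = 2 + Ce^(-3x)
Applying y(0) = 0: C = 0 - 2 = -2
Particular solution: y = 2 - 2e^(-3x)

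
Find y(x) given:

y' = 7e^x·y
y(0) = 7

General solution: y = Ce^(7e^x)
Applying IC y(0) = 7:
Particular solution: y = 7e^(7(e^x - 1))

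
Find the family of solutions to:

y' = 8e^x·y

Separating variables and integrating:
ln|y| = 8e^x + C

General solution: y = Ce^(8e^x)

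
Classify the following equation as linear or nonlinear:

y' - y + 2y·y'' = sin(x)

Nonlinear (y·y'' term)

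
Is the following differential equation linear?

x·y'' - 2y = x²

Yes. Linear (y and its derivatives appear to the first power only, no products of y terms)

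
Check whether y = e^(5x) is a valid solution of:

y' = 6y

Verification:
y = e^(5x)
y' = 5e^(5x)
But 6y = 6e^(5x)
y' ≠ 6y — the derivative does not match

No, it is not a solution.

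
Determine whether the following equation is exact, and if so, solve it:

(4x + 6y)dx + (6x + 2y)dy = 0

Verify exactness: ∂M/∂y = ∂N/∂x ✓
Find F(x,y) such that ∂F/∂x = M, ∂F/∂y = N
Solution: 2x² + 6xy + y² = C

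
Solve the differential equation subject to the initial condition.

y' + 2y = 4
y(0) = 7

General solution: y = 2 + Ce^(-2x)
Applying y(0) = 7: C = 7 - 2 = 5
Particular solution: y = 2 + 5e^(-2x)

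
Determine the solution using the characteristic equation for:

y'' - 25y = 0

Characteristic equation: r² - 25 = 0
Roots: r = 5, -5 (distinct real)
General solution: y = C₁e^(5x) + C₂e^(-5x)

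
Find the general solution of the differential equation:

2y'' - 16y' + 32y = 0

Characteristic equation: 2r² - 16r + 32 = 0
Divide by 2: r² - 8r + 16 = 0
Factored: (r - 4)² = 0
Repeated root: r = 4
General solution: y = (C₁ + C₂x)e^(4x)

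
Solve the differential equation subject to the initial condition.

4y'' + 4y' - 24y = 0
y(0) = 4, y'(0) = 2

General solution: y = C₁e^(2x) + C₂e^(-3x)
Applying ICs: C₁ = 14/5, C₂ = 6/5
Particular solution: y = (14/5)e^(2x) + (6/5)e^(-3x)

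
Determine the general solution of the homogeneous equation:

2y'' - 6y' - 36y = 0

Characteristic equation: 2r² - 6r - 36 = 0
Divide by 2: r² - 3r - 18 = 0
Roots: r = 6, -3 (distinct real)
General solution: y = C₁e^(6x) + C₂e^(-3x)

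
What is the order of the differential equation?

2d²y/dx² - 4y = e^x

The order is 2 (highest derivative is of order 2).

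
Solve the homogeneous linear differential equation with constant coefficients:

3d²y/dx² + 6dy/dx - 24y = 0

Characteristic equation: 3r² + 6r - 24 = 0
Divide by 3: r² + 2r - 8 = 0
Roots: r = 2, -4 (distinct real)
General solution: y = C₁e^(2x) + C₂e^(-4x)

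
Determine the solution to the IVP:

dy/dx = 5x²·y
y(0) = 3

General solution: y = Ce^(5x³/3)
Applying IC y(0) = 3:
Particular solution: y = 3e^(5x³/3)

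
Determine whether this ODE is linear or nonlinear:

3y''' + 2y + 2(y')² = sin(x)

Nonlinear ((y')² term)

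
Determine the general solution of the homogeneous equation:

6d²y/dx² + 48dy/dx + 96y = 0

Characteristic equation: 6r² + 48r + 96 = 0
Divide by 6: r² + 8r + 16 = 0
Factored: (r + 4)² = 0
Repeated root: r = -4
General solution: y = (C₁ + C₂x)e^(-4x)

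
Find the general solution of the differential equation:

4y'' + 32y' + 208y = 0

Characteristic equation: 4r² + 32r + 208 = 0
Divide by 4: r² + 8r + 52 = 0
Roots: r = -4 ± 6i (complex conjugates)
General solution: y = e^(-4x)(C₁cos(6x) + C₂sin(6x))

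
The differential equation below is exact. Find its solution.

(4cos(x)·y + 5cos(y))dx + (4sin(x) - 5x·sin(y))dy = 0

Verify exactness: ∂M/∂y = ∂N/∂x ✓
Find F(x,y) such that ∂F/∂x = M, ∂F/∂y = N
Solution: 4sin(x)·y + 5x·cos(y) = C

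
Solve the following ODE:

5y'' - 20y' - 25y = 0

Characteristic equation: 5r² - 20r - 25 = 0
Divide by 5: r² - 4r - 5 = 0
Roots: r = 5, -1 (distinct real)
General solution: y = C₁e^(5x) + C₂e^(-x)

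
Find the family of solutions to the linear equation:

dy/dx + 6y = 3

Using integrating factor method:

General solution: y = 1/2 + Ce^(-6x)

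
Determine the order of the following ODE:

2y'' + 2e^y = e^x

The order is 2 (highest derivative is of order 2).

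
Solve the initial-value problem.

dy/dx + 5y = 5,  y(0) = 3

General solution: y = 1 + Ce^(-5x)
Applying y(0) = 3: C = 3 - 1 = 2
Particular solution: y = 1 + 2e^(-5x)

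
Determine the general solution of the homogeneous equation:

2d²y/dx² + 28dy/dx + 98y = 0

Characteristic equation: 2r² + 28r + 98 = 0
Divide by 2: r² + 14r + 49 = 0
Factored: (r + 7)² = 0
Repeated root: r = -7
General solution: y = (C₁ + C₂x)e^(-7x)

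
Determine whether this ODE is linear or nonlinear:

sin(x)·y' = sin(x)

Linear (y and its derivatives appear to the first power only, no products of y terms)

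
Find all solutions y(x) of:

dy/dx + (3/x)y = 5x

Using integrating factor method:

General solution: y = x^2 + Cx^(-3)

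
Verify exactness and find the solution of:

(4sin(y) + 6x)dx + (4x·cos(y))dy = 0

Verify exactness: ∂M/∂y = ∂N/∂x ✓
Find F(x,y) such that ∂F/∂x = M, ∂F/∂y = N
Solution: 4x·sin(y) + 3x² = C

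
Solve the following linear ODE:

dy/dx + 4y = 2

Using integrating factor method:

General solution: y = 1/2 + Ce^(-4x)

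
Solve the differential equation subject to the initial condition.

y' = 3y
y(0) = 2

General solution: y = Ce^(3x)
Applying IC y(0) = 2:
Particular solution: y = 2e^(3x)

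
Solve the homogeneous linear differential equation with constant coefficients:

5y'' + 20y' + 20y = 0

Characteristic equation: 5r² + 20r + 20 = 0
Divide by 5: r² + 4r + 4 = 0
Factored: (r + 2)² = 0
Repeated root: r = -2
General solution: y = (C₁ + C₂x)e^(-2x)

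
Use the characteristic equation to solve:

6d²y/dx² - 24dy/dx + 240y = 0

Characteristic equation: 6r² - 24r + 240 = 0
Divide by 6: r² - 4r + 40 = 0
Roots: r = 2 ± 6i (complex conjugates)
General solution: y = e^(2x)(C₁cos(6x) + C₂sin(6x))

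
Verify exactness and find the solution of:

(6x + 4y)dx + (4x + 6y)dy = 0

Verify exactness: ∂M/∂y = ∂N/∂x ✓
Find F(x,y) such that ∂F/∂x = M, ∂F/∂y = N
Solution: 3x² + 4xy + 3y² = C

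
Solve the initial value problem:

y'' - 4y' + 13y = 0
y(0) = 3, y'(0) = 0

General solution: y = e^(2x)(C₁cos(3x) + C₂sin(3x))
Complex roots r = 2 ± 3i
Applying ICs: C₁ = 3, C₂ = -2
Particular solution: y = e^(2x)(3cos(3x) - 2sin(3x))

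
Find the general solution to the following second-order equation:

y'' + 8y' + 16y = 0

Characteristic equation: r² + 8r + 16 = 0
Factored: (r + 4)² = 0
Repeated root: r = -4
General solution: y = (C₁ + C₂x)e^(-4x)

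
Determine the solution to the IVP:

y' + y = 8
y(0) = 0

General solution: y = 8 + Ce^(-x)
Applying y(0) = 0: C = 0 - 8 = -8
Particular solution: y = 8 - 8e^(-x)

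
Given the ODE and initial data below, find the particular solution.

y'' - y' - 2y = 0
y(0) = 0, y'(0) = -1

General solution: y = C₁e^(2x) + C₂e^(-x)
Applying ICs: C₁ = -1/3, C₂ = 1/3
Particular solution: y = -(1/3)e^(2x) + (1/3)e^(-x)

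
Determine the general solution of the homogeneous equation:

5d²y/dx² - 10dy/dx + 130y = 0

Characteristic equation: 5r² - 10r + 130 = 0
Divide by 5: r² - 2r + 26 = 0
Roots: r = 1 ± 5i (complex conjugates)
General solution: y = e^x(C₁cos(5x) + C₂sin(5x))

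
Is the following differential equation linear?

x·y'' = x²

Yes. Linear (y and its derivatives appear to the first power only, no products of y terms)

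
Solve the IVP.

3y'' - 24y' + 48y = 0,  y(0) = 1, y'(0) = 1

General solution: y = (C₁ + C₂x)e^(4x)
Repeated root r = 4
Applying ICs: C₁ = 1, C₂ = -3
Particular solution: y = (1 - 3x)e^(4x)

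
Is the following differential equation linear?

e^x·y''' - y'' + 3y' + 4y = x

Yes. Linear (y and its derivatives appear to the first power only, no products of y terms)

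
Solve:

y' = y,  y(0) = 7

General solution: y = Ce^x
Applying IC y(0) = 7:
Particular solution: y = 7e^x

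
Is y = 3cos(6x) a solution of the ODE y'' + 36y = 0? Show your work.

Verification:
y'' = -108cos(6x)
y'' + 36y = 0 ✓

Yes, it is a solution.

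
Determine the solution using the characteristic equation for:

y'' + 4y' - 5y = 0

Characteristic equation: r² + 4r - 5 = 0
Roots: r = 1, -5 (distinct real)
General solution: y = C₁e^x + C₂e^(-5x)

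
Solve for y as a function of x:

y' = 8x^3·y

Separating variables and integrating:
ln|y| = 2x^4 + C

General solution: y = Ce^(2x^4)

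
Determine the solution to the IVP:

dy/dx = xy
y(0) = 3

General solution: y = Ce^(x²/2)
Applying IC y(0) = 3:
Particular solution: y = 3e^(x²/2)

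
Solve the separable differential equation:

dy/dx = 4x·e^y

Separating variables and integrating:
-e^(-y) = 2x² + C

General solution: y = -ln(C - 2x²)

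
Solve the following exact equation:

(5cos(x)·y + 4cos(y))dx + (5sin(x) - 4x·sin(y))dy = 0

Verify exactness: ∂M/∂y = ∂N/∂x ✓
Find F(x,y) such that ∂F/∂x = M, ∂F/∂y = N
Solution: 5sin(x)·y + 4x·cos(y) = C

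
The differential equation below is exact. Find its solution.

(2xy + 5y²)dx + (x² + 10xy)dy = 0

Verify exactness: ∂M/∂y = ∂N/∂x ✓
Find F(x,y) such that ∂F/∂x = M, ∂F/∂y = N
Solution: x²y + 5xy² = C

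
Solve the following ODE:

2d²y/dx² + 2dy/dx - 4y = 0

Characteristic equation: 2r² + 2r - 4 = 0
Divide by 2: r² + r - 2 = 0
Roots: r = 1, -2 (distinct real)
General solution: y = C₁e^x + C₂e^(-2x)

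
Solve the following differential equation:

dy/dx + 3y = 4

Using integrating factor method:

General solution: y = 4/3 + Ce^(-3x)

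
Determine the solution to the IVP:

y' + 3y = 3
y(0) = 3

General solution: y = 1 + Ce^(-3x)
Applying y(0) = 3: C = 3 - 1 = 2
Particular solution: y = 1 + 2e^(-3x)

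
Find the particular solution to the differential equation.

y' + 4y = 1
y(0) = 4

General solution: y = 1/4 + Ce^(-4x)
Applying y(0) = 4: C = 4 - 1/4 = 15/4
Particular solution: y = 1/4 + (15/4)e^(-4x)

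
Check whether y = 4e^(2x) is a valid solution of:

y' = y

Verification:
y = 4e^(2x)
y' = 8e^(2x)
But y = 4e^(2x)
y' ≠ y — the derivative does not match

No, it is not a solution.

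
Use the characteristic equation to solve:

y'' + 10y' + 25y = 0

Characteristic equation: r² + 10r + 25 = 0
Factored: (r + 5)² = 0
Repeated root: r = -5
General solution: y = (C₁ + C₂x)e^(-5x)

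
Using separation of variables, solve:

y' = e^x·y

Separating variables and integrating:
ln|y| = e^x + C

General solution: y = Ce^(e^x)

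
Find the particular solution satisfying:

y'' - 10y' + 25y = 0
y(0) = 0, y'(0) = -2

General solution: y = (C₁ + C₂x)e^(5x)
Repeated root r = 5
Applying ICs: C₁ = 0, C₂ = -2
Particular solution: y = -2xe^(5x)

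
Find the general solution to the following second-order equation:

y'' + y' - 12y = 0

Characteristic equation: r² + r - 12 = 0
Roots: r = 3, -4 (distinct real)
General solution: y = C₁e^(3x) + C₂e^(-4x)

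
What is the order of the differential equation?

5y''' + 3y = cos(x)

The order is 3 (highest derivative is of order 3).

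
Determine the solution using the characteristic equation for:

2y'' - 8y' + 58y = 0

Characteristic equation: 2r² - 8r + 58 = 0
Divide by 2: r² - 4r + 29 = 0
Roots: r = 2 ± 5i (complex conjugates)
General solution: y = e^(2x)(C₁cos(5x) + C₂sin(5x))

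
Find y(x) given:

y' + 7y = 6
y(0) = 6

General solution: y = 6/7 + Ce^(-7x)
Applying y(0) = 6: C = 6 - 6/7 = 36/7
Particular solution: y = 6/7 + (36/7)e^(-7x)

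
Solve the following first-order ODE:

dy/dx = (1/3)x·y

Separating variables and integrating:
ln|y| = x^2/6 + C

General solution: y = Ce^(x^2/6)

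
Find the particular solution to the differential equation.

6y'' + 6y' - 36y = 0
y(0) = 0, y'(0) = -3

General solution: y = C₁e^(2x) + C₂e^(-3x)
Applying ICs: C₁ = -3/5, C₂ = 3/5
Particular solution: y = -(3/5)e^(2x) + (3/5)e^(-3x)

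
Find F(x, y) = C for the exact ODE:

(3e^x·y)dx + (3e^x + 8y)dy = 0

Verify exactness: ∂M/∂y = ∂N/∂x ✓
Find F(x,y) such that ∂F/∂x = M, ∂F/∂y = N
Solution: 3e^x·y + 4y² = C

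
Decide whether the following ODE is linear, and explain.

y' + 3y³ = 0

Nonlinear (y³ term)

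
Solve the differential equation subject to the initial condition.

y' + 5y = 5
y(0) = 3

General solution: y = 1 + Ce^(-5x)
Applying y(0) = 3: C = 3 - 1 = 2
Particular solution: y = 1 + 2e^(-5x)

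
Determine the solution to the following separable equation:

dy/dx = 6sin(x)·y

Separating variables and integrating:
ln|y| = -6cos(x) + C

General solution: y = Ce^(-6cos(x))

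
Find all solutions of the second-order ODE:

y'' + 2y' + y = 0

Characteristic equation: r² + 2r + 1 = 0
Factored: (r + 1)² = 0
Repeated root: r = -1
General solution: y = (C₁ + C₂x)e^(-x)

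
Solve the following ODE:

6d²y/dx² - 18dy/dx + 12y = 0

Characteristic equation: 6r² - 18r + 12 = 0
Divide by 6: r² - 3r + 2 = 0
Roots: r = 1, 2 (distinct real)
General solution: y = C₁e^x + C₂e^(2x)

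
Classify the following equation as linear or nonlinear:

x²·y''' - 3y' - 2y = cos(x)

Linear (y and its derivatives appear to the first power only, no products of y terms)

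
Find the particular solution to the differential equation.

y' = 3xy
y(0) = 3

General solution: y = Ce^(3x²/2)
Applying IC y(0) = 3:
Particular solution: y = 3e^(3x²/2)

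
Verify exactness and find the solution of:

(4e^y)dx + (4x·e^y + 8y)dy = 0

Verify exactness: ∂M/∂y = ∂N/∂x ✓
Find F(x,y) such that ∂F/∂x = M, ∂F/∂y = N
Solution: 4x·e^y + 4y² = C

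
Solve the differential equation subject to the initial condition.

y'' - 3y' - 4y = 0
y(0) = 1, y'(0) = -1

General solution: y = C₁e^(4x) + C₂e^(-x)
Applying ICs: C₁ = 0, C₂ = 1
Particular solution: y = e^(-x)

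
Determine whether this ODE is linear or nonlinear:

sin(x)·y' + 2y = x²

Linear (y and its derivatives appear to the first power only, no products of y terms)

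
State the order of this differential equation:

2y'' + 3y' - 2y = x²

The order is 2 (highest derivative is of order 2).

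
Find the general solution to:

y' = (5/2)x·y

Separating variables and integrating:
ln|y| = 5x^2/4 + C

General solution: y = Ce^(5x^2/4)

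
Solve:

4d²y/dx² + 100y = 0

Characteristic equation: 4r² + 100 = 0
Divide by 4: r² + 25 = 0
Roots: r = ±5i (complex conjugates)
General solution: y = C₁cos(5x) + C₂sin(5x)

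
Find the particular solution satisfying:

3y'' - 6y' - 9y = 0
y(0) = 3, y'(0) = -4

General solution: y = C₁e^(3x) + C₂e^(-x)
Applying ICs: C₁ = -1/4, C₂ = 13/4
Particular solution: y = -(1/4)e^(3x) + (13/4)e^(-x)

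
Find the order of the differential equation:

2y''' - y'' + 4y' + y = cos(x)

The order is 3 (highest derivative is of order 3).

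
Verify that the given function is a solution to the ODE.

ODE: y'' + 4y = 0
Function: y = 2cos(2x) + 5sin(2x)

Verification:
y'' = -8cos(2x) - 20sin(2x)
y'' + 4y = 0 ✓

Yes, it is a solution.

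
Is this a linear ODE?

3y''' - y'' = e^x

Yes. Linear (y and its derivatives appear to the first power only, no products of y terms)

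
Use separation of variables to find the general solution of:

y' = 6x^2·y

Separating variables and integrating:
ln|y| = 2x^3 + C

General solution: y = Ce^(2x^3)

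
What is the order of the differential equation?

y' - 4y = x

The order is 1 (highest derivative is of order 1).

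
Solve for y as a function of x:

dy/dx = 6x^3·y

Separating variables and integrating:
ln|y| = 3x^4/2 + C

General solution: y = Ce^(3x^4/2)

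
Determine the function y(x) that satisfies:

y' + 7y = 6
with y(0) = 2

General solution: y = 6/7 + Ce^(-7x)
Applying y(0) = 2: C = 2 - 6/7 = 8/7
Particular solution: y = 6/7 + (8/7)e^(-7x)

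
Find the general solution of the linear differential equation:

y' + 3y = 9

Using integrating factor method:

General solution: y = 3 + Ce^(-3x)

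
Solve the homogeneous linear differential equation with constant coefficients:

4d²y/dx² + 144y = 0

Characteristic equation: 4r² + 144 = 0
Divide by 4: r² + 36 = 0
Roots: r = ±6i (complex conjugates)
General solution: y = C₁cos(6x) + C₂sin(6x)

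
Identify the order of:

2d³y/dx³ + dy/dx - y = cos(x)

The order is 3 (highest derivative is of order 3).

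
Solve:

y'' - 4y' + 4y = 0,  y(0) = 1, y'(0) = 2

General solution: y = (C₁ + C₂x)e^(2x)
Repeated root r = 2
Applying ICs: C₁ = 1, C₂ = 0
Particular solution: y = e^(2x)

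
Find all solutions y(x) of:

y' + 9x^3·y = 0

Using integrating factor method:

General solution: y = Ce^(-9x^4/4)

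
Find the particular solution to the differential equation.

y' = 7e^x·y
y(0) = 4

General solution: y = Ce^(7e^x)
Applying IC y(0) = 4:
Particular solution: y = 4e^(7(e^x - 1))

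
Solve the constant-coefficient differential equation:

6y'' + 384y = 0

Characteristic equation: 6r² + 384 = 0
Divide by 6: r² + 64 = 0
Roots: r = ±8i (complex conjugates)
General solution: y = C₁cos(8x) + C₂sin(8x)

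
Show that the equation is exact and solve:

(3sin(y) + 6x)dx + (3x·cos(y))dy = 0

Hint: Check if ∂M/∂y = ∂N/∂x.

Verify exactness: ∂M/∂y = ∂N/∂x ✓
Find F(x,y) such that ∂F/∂x = M, ∂F/∂y = N
Solution: 3x·sin(y) + 3x² = C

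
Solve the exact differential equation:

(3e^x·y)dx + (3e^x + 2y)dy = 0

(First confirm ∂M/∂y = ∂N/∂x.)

Verify exactness: ∂M/∂y = ∂N/∂x ✓
Find F(x,y) such that ∂F/∂x = M, ∂F/∂y = N
Solution: 3e^x·y + y² = C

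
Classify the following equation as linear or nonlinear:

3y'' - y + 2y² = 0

Nonlinear (y² term)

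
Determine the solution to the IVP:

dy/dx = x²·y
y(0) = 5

General solution: y = Ce^(x³/3)
Applying IC y(0) = 5:
Particular solution: y = 5e^(x³/3)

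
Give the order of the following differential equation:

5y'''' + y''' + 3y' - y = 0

The order is 4 (highest derivative is of order 4).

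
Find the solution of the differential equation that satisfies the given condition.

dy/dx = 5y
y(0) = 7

General solution: y = Ce^(5x)
Applying IC y(0) = 7:
Particular solution: y = 7e^(5x)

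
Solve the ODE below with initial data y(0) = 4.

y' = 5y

General solution: y = Ce^(5x)
Applying IC y(0) = 4:
Particular solution: y = 4e^(5x)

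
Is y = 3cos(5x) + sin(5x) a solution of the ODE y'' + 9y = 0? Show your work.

Verification:
y'' = -75cos(5x) - 25sin(5x)
y'' + 9y ≠ 0 (frequency mismatch: got 25 instead of 9)

No, it is not a solution.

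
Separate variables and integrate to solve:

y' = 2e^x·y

Separating variables and integrating:
ln|y| = 2e^x + C

General solution: y = Ce^(2e^x)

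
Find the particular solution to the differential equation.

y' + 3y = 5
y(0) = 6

General solution: y = 5/3 + Ce^(-3x)
Applying y(0) = 6: C = 6 - 5/3 = 13/3
Particular solution: y = 5/3 + (13/3)e^(-3x)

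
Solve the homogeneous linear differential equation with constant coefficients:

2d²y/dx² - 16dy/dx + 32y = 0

Characteristic equation: 2r² - 16r + 32 = 0
Divide by 2: r² - 8r + 16 = 0
Factored: (r - 4)² = 0
Repeated root: r = 4
General solution: y = (C₁ + C₂x)e^(4x)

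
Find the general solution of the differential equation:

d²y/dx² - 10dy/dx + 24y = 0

Characteristic equation: r² - 10r + 24 = 0
Roots: r = 4, 6 (distinct real)
General solution: y = C₁e^(4x) + C₂e^(6x)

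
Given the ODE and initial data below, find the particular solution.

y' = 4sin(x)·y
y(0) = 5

General solution: y = Ce^(-4cos(x))
Applying IC y(0) = 5:
Particular solution: y = 5e^(4(1-cos(x)))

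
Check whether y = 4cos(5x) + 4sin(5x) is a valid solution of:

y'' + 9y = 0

Verification:
y'' = -100cos(5x) - 100sin(5x)
y'' + 9y ≠ 0 (frequency mismatch: got 25 instead of 9)

No, it is not a solution.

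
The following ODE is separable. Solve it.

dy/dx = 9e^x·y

Separating variables and integrating:
ln|y| = 9e^x + C

General solution: y = Ce^(9e^x)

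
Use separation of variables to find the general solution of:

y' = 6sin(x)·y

Separating variables and integrating:
ln|y| = -6cos(x) + C

General solution: y = Ce^(-6cos(x))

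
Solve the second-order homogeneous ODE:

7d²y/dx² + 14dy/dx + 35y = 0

Characteristic equation: 7r² + 14r + 35 = 0
Divide by 7: r² + 2r + 5 = 0
Roots: r = -1 ± 2i (complex conjugates)
General solution: y = e^(-x)(C₁cos(2x) + C₂sin(2x))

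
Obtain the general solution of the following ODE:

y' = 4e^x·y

Separating variables and integrating:
ln|y| = 4e^x + C

General solution: y = Ce^(4e^x)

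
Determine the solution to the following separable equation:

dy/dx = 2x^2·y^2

Separating variables and integrating:
-1/y = 2x^3/3 + C

General solution: y^-1 = (-2/3)x^3 + C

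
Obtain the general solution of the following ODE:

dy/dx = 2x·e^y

Separating variables and integrating:
-e^(-y) = x² + C

General solution: y = -ln(C - x²)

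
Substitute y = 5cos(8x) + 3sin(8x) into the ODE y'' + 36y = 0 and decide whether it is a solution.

Verification:
y'' = -320cos(8x) - 192sin(8x)
y'' + 36y ≠ 0 (frequency mismatch: got 64 instead of 36)

No, it is not a solution.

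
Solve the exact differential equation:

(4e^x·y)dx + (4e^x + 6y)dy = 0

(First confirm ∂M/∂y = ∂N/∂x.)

Verify exactness: ∂M/∂y = ∂N/∂x ✓
Find F(x,y) such that ∂F/∂x = M, ∂F/∂y = N
Solution: 4e^x·y + 3y² = C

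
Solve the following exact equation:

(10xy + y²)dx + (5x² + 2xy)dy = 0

Verify exactness: ∂M/∂y = ∂N/∂x ✓
Find F(x,y) such that ∂F/∂x = M, ∂F/∂y = N
Solution: 5x²y + xy² = C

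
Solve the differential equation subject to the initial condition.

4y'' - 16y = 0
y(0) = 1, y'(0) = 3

General solution: y = C₁e^(2x) + C₂e^(-2x)
Applying ICs: C₁ = 5/4, C₂ = -1/4
Particular solution: y = (5/4)e^(2x) - (1/4)e^(-2x)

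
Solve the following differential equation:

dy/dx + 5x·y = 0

Using integrating factor method:

General solution: y = Ce^(-5x^2/2)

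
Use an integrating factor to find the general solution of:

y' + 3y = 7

Using integrating factor method:

General solution: y = 7/3 + Ce^(-3x)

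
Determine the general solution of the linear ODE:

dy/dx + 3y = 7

Using integrating factor method:

General solution: y = 7/3 + Ce^(-3x)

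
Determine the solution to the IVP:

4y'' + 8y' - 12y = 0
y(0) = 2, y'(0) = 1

General solution: y = C₁e^x + C₂e^(-3x)
Applying ICs: C₁ = 7/4, C₂ = 1/4
Particular solution: y = (7/4)e^x + (1/4)e^(-3x)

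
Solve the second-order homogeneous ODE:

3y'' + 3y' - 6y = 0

Characteristic equation: 3r² + 3r - 6 = 0
Divide by 3: r² + r - 2 = 0
Roots: r = 1, -2 (distinct real)
General solution: y = C₁e^x + C₂e^(-2x)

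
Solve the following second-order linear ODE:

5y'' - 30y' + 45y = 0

Characteristic equation: 5r² - 30r + 45 = 0
Divide by 5: r² - 6r + 9 = 0
Factored: (r - 3)² = 0
Repeated root: r = 3
General solution: y = (C₁ + C₂x)e^(3x)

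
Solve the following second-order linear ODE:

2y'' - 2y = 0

Characteristic equation: 2r² - 2 = 0
Divide by 2: r² - 1 = 0
Roots: r = 1, -1 (distinct real)
General solution: y = C₁e^x + C₂e^(-x)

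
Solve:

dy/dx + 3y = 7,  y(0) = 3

General solution: y = 7/3 + Ce^(-3x)
Applying y(0) = 3: C = 3 - 7/3 = 2/3
Particular solution: y = 7/3 + (2/3)e^(-3x)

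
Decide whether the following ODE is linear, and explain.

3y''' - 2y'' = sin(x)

Linear (y and its derivatives appear to the first power only, no products of y terms)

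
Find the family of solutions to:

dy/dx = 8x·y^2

Separating variables and integrating:
-1/y = 4x^2 + C

General solution: y^-1 = -4x^2 + C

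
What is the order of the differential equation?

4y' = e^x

The order is 1 (highest derivative is of order 1).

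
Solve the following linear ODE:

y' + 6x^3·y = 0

Using integrating factor method:

General solution: y = Ce^(-3x^4/2)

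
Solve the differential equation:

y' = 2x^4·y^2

Separating variables and integrating:
-1/y = 2x^5/5 + C

General solution: y^-1 = (-2/5)x^5 + C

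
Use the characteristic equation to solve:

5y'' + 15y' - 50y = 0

Characteristic equation: 5r² + 15r - 50 = 0
Divide by 5: r² + 3r - 10 = 0
Roots: r = 2, -5 (distinct real)
General solution: y = C₁e^(2x) + C₂e^(-5x)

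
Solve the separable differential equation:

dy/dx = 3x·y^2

Separating variables and integrating:
-1/y = 3x^2/2 + C

General solution: y^-1 = (-3/2)x^2 + C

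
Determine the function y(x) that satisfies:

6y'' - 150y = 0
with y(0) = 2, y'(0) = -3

General solution: y = C₁e^(5x) + C₂e^(-5x)
Applying ICs: C₁ = 7/10, C₂ = 13/10
Particular solution: y = (7/10)e^(5x) + (13/10)e^(-5x)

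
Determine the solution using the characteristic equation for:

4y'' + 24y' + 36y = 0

Characteristic equation: 4r² + 24r + 36 = 0
Divide by 4: r² + 6r + 9 = 0
Factored: (r + 3)² = 0
Repeated root: r = -3
General solution: y = (C₁ + C₂x)e^(-3x)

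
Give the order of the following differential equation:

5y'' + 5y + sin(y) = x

The order is 2 (highest derivative is of order 2).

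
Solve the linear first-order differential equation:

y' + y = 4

Using integrating factor method:

General solution: y = 4 + Ce^(-x)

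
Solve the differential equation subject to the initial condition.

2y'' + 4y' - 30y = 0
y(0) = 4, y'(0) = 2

General solution: y = C₁e^(3x) + C₂e^(-5x)
Applying ICs: C₁ = 11/4, C₂ = 5/4
Particular solution: y = (11/4)e^(3x) + (5/4)e^(-5x)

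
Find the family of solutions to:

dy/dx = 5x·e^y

Separating variables and integrating:
-e^(-y) = 5x²/2 + C

General solution: y = -ln(C - 5x²/2)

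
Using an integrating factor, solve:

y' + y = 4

Using integrating factor method:

General solution: y = 4 + Ce^(-x)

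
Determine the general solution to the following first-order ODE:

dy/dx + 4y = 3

Using integrating factor method:

General solution: y = 3/4 + Ce^(-4x)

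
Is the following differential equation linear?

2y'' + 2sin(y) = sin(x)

No. Nonlinear (sin(y) is nonlinear in y)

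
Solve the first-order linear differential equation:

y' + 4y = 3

Using integrating factor method:

General solution: y = 3/4 + Ce^(-4x)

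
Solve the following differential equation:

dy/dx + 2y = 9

Using integrating factor method:

General solution: y = 9/2 + Ce^(-2x)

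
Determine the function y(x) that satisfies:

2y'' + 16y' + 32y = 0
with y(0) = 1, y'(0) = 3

General solution: y = (C₁ + C₂x)e^(-4x)
Repeated root r = -4
Applying ICs: C₁ = 1, C₂ = 7
Particular solution: y = (1 + 7x)e^(-4x)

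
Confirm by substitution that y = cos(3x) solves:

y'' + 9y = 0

Verification:
y'' = -9cos(3x)
y'' + 9y = 0 ✓

Yes, it is a solution.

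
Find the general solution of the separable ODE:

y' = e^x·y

Separating variables and integrating:
ln|y| = e^x + C

General solution: y = Ce^(e^x)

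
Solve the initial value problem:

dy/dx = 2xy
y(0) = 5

General solution: y = Ce^(x²)
Applying IC y(0) = 5:
Particular solution: y = 5e^(x²)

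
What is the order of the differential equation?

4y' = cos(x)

The order is 1 (highest derivative is of order 1).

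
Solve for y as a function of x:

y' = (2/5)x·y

Separating variables and integrating:
ln|y| = x^2/5 + C

General solution: y = Ce^(x^2/5)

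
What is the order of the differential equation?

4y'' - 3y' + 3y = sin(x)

The order is 2 (highest derivative is of order 2).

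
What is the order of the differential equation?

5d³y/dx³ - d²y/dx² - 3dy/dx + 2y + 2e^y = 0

The order is 3 (highest derivative is of order 3).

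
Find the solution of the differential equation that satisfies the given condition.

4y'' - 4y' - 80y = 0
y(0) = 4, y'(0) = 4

General solution: y = C₁e^(5x) + C₂e^(-4x)
Applying ICs: C₁ = 20/9, C₂ = 16/9
Particular solution: y = (20/9)e^(5x) + (16/9)e^(-4x)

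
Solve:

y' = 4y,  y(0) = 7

General solution: y = Ce^(4x)
Applying IC y(0) = 7:
Particular solution: y = 7e^(4x)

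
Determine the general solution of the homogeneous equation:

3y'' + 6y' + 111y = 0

Characteristic equation: 3r² + 6r + 111 = 0
Divide by 3: r² + 2r + 37 = 0
Roots: r = -1 ± 6i (complex conjugates)
General solution: y = e^(-x)(C₁cos(6x) + C₂sin(6x))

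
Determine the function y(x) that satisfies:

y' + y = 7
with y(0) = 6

General solution: y = 7 + Ce^(-x)
Applying y(0) = 6: C = 6 - 7 = -1
Particular solution: y = 7 - e^(-x)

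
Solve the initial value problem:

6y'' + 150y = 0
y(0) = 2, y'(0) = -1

General solution: y = C₁cos(5x) + C₂sin(5x)
Complex roots r = ±5i
Applying ICs: C₁ = 2, C₂ = -1/5
Particular solution: y = 2cos(5x) - (1/5)sin(5x)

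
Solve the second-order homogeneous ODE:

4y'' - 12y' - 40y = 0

Characteristic equation: 4r² - 12r - 40 = 0
Divide by 4: r² - 3r - 10 = 0
Roots: r = 5, -2 (distinct real)
General solution: y = C₁e^(5x) + C₂e^(-2x)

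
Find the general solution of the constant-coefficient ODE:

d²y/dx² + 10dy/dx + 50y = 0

Characteristic equation: r² + 10r + 50 = 0
Roots: r = -5 ± 5i (complex conjugates)
General solution: y = e^(-5x)(C₁cos(5x) + C₂sin(5x))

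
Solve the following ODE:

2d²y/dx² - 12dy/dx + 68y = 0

Characteristic equation: 2r² - 12r + 68 = 0
Divide by 2: r² - 6r + 34 = 0
Roots: r = 3 ± 5i (complex conjugates)
General solution: y = e^(3x)(C₁cos(5x) + C₂sin(5x))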